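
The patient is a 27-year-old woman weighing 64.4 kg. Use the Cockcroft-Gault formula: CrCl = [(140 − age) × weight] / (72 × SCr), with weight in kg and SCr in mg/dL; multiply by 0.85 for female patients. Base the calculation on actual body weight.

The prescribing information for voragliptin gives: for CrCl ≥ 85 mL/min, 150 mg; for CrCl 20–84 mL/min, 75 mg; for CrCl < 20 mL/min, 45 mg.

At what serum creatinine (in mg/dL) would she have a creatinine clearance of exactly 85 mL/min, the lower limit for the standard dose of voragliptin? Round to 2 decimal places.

Standard dose requires CrCl ≥ 85 mL/min.
Set (140 − 27) × 64.4 × 0.85 / (72 × SCr) = 85
SCr = (140 − 27) × 64.4 × 0.85 / (72 × 85) = 1.011 mg/dL

1.01 mg/dL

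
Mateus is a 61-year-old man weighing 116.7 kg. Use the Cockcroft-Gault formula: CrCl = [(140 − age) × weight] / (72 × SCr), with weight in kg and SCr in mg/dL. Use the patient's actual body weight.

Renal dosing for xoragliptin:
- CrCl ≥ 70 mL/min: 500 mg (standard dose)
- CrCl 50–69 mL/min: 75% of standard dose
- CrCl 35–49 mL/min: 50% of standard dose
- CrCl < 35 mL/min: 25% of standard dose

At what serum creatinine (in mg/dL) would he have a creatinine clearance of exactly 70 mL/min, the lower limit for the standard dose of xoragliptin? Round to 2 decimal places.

Standard dose requires CrCl ≥ 70 mL/min.
Set (140 − 61) × 116.7 / (72 × SCr) = 70
SCr = (140 − 61) × 116.7 / (72 × 70) = 1.829 mg/dL

1.83 mg/dL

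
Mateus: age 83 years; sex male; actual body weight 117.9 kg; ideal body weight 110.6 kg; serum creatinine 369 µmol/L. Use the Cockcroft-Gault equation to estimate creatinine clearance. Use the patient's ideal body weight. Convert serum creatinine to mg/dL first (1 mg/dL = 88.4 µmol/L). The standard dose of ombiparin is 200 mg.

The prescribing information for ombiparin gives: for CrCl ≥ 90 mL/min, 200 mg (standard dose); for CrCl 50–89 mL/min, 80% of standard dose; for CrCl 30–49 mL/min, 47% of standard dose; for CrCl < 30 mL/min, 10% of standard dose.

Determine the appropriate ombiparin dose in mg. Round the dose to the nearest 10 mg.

SCr = 369 / 88.4 = 4.174 mg/dL
CrCl = (140 − 83) × 110.6 / (72 × 4.174) = 6304.2 / 300.53 ≈ 21.0 mL/min
CrCl ≈ 21 mL/min → bracket < 30 mL/min.
10% of 200 mg = 20 mg

20 mg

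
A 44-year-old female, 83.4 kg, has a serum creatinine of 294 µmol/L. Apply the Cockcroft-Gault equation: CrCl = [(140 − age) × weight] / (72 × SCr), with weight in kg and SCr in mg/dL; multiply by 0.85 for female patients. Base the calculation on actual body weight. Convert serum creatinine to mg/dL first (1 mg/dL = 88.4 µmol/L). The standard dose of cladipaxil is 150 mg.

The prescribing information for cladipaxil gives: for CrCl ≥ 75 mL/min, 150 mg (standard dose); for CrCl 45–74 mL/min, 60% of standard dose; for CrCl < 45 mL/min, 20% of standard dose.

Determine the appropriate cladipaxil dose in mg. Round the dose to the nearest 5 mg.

SCr = 294 / 88.4 = 3.326 mg/dL
CrCl = (140 − 44) × 83.4 / (72 × 3.326) × 0.85 = 8006.4 / 239.47 × 0.85 ≈ 28.4 mL/min
CrCl ≈ 28 mL/min → bracket < 45 mL/min.
20% of 150 mg = 30 mg

30 mg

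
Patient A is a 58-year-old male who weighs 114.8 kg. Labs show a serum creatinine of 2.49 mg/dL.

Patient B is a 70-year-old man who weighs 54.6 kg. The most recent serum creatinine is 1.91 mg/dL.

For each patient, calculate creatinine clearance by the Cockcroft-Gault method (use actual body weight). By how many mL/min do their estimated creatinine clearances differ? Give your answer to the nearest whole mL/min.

Patient A: CrCl = (140 − 58) × 114.8 / (72 × 2.49) = 9413.6 / 179.28 ≈ 52.5 mL/min
Patient B: CrCl = (140 − 70) × 54.6 / (72 × 1.91) = 3822.0 / 137.52 ≈ 27.8 mL/min
|52.5 − 27.8| = 24.7 mL/min

25 mL/min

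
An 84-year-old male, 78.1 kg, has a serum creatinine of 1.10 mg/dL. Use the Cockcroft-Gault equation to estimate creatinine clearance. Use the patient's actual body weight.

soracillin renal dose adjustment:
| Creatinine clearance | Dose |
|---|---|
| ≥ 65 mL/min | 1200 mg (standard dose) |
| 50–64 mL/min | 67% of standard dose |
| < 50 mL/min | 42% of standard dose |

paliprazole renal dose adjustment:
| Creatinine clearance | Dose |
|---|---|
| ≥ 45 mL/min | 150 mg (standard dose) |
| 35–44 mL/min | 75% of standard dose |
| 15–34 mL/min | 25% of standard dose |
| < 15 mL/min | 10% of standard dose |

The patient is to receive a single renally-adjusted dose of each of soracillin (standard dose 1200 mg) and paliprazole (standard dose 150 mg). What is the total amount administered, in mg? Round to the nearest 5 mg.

CrCl = (140 − 84) × 78.1 / (72 × 1.1) = 4373.6 / 79.20 ≈ 55.2 mL/min
CrCl ≈ 55 mL/min.
soracillin: 50–64 mL/min → 67% of 1200 mg = 804 mg.
paliprazole: ≥ 45 mL/min → 100% of 150 mg = 150 mg.
Total = 804 + 150 = 954 mg.

955 mg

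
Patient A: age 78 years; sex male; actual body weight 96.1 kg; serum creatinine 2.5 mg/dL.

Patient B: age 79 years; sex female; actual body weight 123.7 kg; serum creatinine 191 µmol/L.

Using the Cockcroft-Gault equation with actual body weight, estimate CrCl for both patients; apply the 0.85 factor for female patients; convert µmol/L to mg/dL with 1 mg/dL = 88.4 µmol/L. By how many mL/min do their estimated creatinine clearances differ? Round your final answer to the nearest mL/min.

8 mL/min

Patient A: CrCl = (140 − 78) × 96.1 / (72 × 2.5) = 5958.2 / 180.00 ≈ 33.1 mL/min
Patient B: SCr = 191 / 88.4 = 2.161 mg/dL
Patient B: CrCl = (140 − 79) × 123.7 / (72 × 2.161) × 0.85 = 7545.7 / 155.59 × 0.85 ≈ 41.2 mL/min
|33.1 − 41.2| = 8.1 mL/min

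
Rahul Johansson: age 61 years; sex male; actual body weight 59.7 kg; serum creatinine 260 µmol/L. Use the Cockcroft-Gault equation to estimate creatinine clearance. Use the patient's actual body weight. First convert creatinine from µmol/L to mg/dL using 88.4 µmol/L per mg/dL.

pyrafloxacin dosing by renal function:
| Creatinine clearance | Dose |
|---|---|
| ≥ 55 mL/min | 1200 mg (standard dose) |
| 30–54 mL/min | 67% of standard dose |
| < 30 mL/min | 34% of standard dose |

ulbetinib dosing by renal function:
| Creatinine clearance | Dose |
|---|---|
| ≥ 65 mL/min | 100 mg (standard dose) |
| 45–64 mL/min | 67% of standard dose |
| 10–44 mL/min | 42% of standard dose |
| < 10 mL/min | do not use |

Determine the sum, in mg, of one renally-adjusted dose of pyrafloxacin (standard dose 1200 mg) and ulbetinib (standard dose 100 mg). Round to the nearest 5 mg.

SCr = 260 / 88.4 = 2.941 mg/dL
CrCl = (140 − 61) × 59.7 / (72 × 2.941) = 4716.3 / 211.75 ≈ 22.3 mL/min
CrCl ≈ 22 mL/min.
pyrafloxacin: < 30 mL/min → 34% of 1200 mg = 408 mg.
ulbetinib: 10–44 mL/min → 42% of 100 mg = 42 mg.
Total = 408 + 42 = 450 mg.

450 mg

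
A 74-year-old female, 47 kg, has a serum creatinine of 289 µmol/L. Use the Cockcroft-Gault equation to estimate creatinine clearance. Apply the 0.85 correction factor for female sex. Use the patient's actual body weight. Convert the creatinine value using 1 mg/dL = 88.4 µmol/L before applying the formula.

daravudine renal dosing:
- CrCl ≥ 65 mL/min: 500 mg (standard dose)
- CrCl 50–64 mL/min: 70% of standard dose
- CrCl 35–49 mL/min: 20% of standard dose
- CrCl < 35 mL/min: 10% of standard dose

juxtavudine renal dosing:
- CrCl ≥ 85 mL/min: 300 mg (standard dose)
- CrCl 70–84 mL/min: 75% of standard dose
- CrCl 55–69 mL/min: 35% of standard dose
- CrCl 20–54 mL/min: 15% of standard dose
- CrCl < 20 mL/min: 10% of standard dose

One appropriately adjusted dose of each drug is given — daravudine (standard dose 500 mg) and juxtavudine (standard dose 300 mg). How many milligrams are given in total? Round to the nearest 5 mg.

SCr = 289 / 88.4 = 3.269 mg/dL
CrCl = (140 − 74) × 47 / (72 × 3.269) × 0.85 = 3102.0 / 235.37 × 0.85 ≈ 11.2 mL/min
CrCl ≈ 11 mL/min.
daravudine: < 35 mL/min → 10% of 500 mg = 50 mg.
juxtavudine: < 20 mL/min → 10% of 300 mg = 30 mg.
Total = 50 + 30 = 80 mg.

80 mg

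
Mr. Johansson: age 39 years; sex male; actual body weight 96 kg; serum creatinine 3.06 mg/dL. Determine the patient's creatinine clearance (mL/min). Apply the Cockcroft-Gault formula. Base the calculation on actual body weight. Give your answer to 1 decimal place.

44.0 mL/min

CrCl = (140 − 39) × 96 / (72 × 3.06) = 9696.0 / 220.32 ≈ 44.0 mL/min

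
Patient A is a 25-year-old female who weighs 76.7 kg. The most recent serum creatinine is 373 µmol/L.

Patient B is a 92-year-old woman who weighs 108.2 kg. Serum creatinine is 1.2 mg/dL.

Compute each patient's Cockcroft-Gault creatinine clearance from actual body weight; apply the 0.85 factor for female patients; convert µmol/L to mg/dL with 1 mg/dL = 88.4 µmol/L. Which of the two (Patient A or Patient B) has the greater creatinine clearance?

Patient A: SCr = 373 / 88.4 = 4.219 mg/dL
Patient A: CrCl = (140 − 25) × 76.7 / (72 × 4.219) × 0.85 = 8820.5 / 303.77 × 0.85 ≈ 24.7 mL/min
Patient B: CrCl = (140 − 92) × 108.2 / (72 × 1.2) × 0.85 = 5193.6 / 86.40 × 0.85 ≈ 51.1 mL/min
24.7 vs 51.1 mL/min → Patient B is higher.

Patient B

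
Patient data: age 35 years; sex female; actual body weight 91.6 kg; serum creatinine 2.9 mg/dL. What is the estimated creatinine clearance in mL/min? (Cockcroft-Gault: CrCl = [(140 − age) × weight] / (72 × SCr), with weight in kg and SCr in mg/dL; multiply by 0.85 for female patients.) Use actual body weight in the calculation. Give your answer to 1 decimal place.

39.2 mL/min

CrCl = (140 − 35) × 91.6 / (72 × 2.9) × 0.85 = 9618.0 / 208.80 × 0.85 ≈ 39.2 mL/min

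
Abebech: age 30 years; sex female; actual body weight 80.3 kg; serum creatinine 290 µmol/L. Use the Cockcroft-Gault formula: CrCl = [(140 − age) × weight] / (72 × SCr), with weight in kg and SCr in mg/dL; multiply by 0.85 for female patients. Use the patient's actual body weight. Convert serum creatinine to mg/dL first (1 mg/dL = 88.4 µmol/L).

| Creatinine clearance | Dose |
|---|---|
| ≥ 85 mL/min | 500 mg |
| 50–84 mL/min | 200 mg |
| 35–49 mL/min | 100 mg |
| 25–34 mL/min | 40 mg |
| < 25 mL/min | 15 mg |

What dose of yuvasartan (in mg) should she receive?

40 mg

SCr = 290 / 88.4 = 3.281 mg/dL
CrCl = (140 − 30) × 80.3 / (72 × 3.281) × 0.85 = 8833.0 / 236.23 × 0.85 ≈ 31.8 mL/min
CrCl ≈ 32 mL/min → bracket 25–34 mL/min.
Dose for this bracket: 40 mg.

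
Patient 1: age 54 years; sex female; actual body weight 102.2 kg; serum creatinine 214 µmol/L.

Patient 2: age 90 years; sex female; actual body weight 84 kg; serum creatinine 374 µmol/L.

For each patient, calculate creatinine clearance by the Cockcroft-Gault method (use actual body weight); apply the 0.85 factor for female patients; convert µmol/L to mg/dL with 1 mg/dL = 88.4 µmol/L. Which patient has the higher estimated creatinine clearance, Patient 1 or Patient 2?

Patient 1: SCr = 214 / 88.4 = 2.421 mg/dL
Patient 1: CrCl = (140 − 54) × 102.2 / (72 × 2.421) × 0.85 = 8789.2 / 174.31 × 0.85 ≈ 42.9 mL/min
Patient 2: SCr = 374 / 88.4 = 4.231 mg/dL
Patient 2: CrCl = (140 − 90) × 84 / (72 × 4.231) × 0.85 = 4200.0 / 304.63 × 0.85 ≈ 11.7 mL/min
42.9 vs 11.7 mL/min → Patient 1 is higher.

Patient 1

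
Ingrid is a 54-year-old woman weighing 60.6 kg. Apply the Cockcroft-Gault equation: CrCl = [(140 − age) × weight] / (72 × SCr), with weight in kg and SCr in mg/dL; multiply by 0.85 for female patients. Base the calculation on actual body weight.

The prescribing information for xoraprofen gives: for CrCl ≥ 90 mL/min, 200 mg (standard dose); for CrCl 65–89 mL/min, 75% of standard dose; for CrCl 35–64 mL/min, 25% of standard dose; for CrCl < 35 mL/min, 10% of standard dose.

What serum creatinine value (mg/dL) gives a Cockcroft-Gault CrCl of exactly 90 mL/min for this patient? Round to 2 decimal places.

Standard dose requires CrCl ≥ 90 mL/min.
Set (140 − 54) × 60.6 × 0.85 / (72 × SCr) = 90
SCr = (140 − 54) × 60.6 × 0.85 / (72 × 90) = 0.684 mg/dL

0.68 mg/dL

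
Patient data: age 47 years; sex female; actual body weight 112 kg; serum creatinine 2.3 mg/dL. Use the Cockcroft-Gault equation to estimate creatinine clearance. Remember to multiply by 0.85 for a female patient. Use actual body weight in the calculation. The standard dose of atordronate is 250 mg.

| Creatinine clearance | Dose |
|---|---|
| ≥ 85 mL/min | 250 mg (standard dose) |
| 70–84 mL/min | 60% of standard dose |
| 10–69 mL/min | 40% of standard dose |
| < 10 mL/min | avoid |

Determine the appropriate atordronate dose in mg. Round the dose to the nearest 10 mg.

CrCl = (140 − 47) × 112 / (72 × 2.3) × 0.85 = 10416.0 / 165.60 × 0.85 ≈ 53.5 mL/min
CrCl ≈ 53 mL/min → bracket 10–69 mL/min.
40% of 250 mg = 100 mg

100 mg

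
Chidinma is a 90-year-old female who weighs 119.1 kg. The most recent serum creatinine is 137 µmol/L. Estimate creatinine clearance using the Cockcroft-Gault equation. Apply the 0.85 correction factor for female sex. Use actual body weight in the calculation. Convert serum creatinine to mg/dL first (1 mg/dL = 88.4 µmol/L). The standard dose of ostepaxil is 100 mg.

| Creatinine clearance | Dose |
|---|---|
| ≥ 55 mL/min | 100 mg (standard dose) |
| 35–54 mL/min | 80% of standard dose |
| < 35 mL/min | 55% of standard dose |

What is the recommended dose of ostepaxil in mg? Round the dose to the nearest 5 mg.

80 mg

SCr = 137 / 88.4 = 1.55 mg/dL
CrCl = (140 − 90) × 119.1 / (72 × 1.55) × 0.85 = 5955.0 / 111.60 × 0.85 ≈ 45.4 mL/min
CrCl ≈ 45 mL/min → bracket 35–54 mL/min.
80% of 100 mg = 80 mg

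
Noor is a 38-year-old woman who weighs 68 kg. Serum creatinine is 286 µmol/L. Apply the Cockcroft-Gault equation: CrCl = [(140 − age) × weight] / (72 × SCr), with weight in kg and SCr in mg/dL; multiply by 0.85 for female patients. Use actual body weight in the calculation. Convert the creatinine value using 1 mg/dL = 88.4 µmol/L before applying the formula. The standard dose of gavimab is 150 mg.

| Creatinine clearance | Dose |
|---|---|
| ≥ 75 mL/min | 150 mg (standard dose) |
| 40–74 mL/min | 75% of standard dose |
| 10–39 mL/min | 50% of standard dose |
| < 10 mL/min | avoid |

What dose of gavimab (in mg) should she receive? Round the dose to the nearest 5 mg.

SCr = 286 / 88.4 = 3.235 mg/dL
CrCl = (140 − 38) × 68 / (72 × 3.235) × 0.85 = 6936.0 / 232.92 × 0.85 ≈ 25.3 mL/min
CrCl ≈ 25 mL/min → bracket 10–39 mL/min.
50% of 150 mg = 75 mg

75 mg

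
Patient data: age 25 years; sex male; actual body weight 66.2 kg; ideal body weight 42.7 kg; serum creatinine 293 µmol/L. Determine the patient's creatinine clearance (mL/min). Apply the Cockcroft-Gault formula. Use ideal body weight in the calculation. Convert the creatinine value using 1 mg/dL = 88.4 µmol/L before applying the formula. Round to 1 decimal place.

20.6 mL/min

SCr = 293 / 88.4 = 3.314 mg/dL
CrCl = (140 − 25) × 42.7 / (72 × 3.314) = 4910.5 / 238.61 ≈ 20.6 mL/min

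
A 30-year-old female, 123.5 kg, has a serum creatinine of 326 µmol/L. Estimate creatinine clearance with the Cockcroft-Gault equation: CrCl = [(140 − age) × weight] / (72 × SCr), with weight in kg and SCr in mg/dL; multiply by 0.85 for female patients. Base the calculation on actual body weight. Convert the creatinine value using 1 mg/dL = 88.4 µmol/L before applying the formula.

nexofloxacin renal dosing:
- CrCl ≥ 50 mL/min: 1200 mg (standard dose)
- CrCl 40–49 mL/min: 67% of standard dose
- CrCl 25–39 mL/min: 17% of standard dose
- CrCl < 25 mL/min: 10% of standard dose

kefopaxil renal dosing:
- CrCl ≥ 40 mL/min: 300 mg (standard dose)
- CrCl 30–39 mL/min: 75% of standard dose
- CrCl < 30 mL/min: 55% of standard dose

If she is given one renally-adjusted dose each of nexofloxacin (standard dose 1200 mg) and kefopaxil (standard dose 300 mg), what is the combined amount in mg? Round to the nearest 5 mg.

SCr = 326 / 88.4 = 3.688 mg/dL
CrCl = (140 − 30) × 123.5 / (72 × 3.688) × 0.85 = 13585.0 / 265.54 × 0.85 ≈ 43.5 mL/min
CrCl ≈ 43 mL/min.
nexofloxacin: 40–49 mL/min → 67% of 1200 mg = 804 mg.
kefopaxil: ≥ 40 mL/min → 100% of 300 mg = 300 mg.
Total = 804 + 300 = 1104 mg.

1105 mg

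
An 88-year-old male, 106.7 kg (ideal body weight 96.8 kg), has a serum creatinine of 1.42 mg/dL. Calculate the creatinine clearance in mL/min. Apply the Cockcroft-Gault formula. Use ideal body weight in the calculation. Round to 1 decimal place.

CrCl = (140 − 88) × 96.8 / (72 × 1.42) = 5033.6 / 102.24 ≈ 49.2 mL/min

49.2 mL/min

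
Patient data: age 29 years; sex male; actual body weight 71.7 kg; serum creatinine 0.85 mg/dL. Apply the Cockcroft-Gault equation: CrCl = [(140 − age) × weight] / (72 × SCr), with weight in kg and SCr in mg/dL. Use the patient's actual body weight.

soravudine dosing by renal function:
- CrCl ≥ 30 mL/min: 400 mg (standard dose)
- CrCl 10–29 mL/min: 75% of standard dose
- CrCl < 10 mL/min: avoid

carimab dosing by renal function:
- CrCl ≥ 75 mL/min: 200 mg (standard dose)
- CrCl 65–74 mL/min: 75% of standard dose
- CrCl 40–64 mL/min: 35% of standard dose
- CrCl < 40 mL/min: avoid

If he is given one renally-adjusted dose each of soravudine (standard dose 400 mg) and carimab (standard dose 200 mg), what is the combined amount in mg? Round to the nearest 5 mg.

600 mg

CrCl = (140 − 29) × 71.7 / (72 × 0.85) = 7958.7 / 61.20 ≈ 130.0 mL/min
CrCl ≈ 130 mL/min.
soravudine: ≥ 30 mL/min → 100% of 400 mg = 400 mg.
carimab: ≥ 75 mL/min → 100% of 200 mg = 200 mg.
Total = 400 + 200 = 600 mg.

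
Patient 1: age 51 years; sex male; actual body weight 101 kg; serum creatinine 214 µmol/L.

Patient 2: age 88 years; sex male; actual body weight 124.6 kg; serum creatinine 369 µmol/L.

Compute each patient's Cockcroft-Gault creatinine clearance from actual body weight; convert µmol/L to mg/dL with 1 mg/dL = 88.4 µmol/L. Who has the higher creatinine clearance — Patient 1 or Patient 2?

Patient 1

Patient 1: SCr = 214 / 88.4 = 2.421 mg/dL
Patient 1: CrCl = (140 − 51) × 101 / (72 × 2.421) = 8989.0 / 174.31 ≈ 51.6 mL/min
Patient 2: SCr = 369 / 88.4 = 4.174 mg/dL
Patient 2: CrCl = (140 − 88) × 124.6 / (72 × 4.174) = 6479.2 / 300.53 ≈ 21.6 mL/min
51.6 vs 21.6 mL/min → Patient 1 is higher.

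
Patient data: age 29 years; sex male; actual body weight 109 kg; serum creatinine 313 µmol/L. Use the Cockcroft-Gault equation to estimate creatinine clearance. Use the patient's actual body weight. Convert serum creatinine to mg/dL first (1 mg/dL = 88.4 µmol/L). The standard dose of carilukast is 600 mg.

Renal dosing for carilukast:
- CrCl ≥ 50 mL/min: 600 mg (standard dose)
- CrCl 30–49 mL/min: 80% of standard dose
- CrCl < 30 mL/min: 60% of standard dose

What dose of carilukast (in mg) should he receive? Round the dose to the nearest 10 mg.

SCr = 313 / 88.4 = 3.541 mg/dL
CrCl = (140 − 29) × 109 / (72 × 3.541) = 12099.0 / 254.95 ≈ 47.5 mL/min
CrCl ≈ 47 mL/min → bracket 30–49 mL/min.
80% of 600 mg = 480 mg

480 mg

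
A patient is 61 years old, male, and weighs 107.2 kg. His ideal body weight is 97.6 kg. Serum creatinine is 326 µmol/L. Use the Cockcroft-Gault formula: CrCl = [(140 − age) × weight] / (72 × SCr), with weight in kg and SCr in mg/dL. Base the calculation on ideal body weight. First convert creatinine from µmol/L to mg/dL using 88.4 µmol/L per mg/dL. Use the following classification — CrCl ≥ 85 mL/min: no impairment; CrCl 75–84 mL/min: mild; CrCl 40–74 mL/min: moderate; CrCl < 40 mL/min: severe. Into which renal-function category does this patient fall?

severe

SCr = 326 / 88.4 = 3.688 mg/dL
CrCl = (140 − 61) × 97.6 / (72 × 3.688) = 7710.4 / 265.54 ≈ 29.0 mL/min
29 mL/min falls in the 'severe' range.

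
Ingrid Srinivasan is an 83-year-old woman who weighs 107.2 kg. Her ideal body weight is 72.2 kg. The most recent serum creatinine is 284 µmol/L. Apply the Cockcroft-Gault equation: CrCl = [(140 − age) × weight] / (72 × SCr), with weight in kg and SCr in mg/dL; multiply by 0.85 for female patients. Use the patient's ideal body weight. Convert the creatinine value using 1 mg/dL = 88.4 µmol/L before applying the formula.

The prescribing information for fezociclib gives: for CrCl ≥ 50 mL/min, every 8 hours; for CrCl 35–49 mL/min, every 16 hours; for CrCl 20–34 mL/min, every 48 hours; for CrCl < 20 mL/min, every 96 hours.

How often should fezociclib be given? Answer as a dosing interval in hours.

every 96 hours

SCr = 284 / 88.4 = 3.213 mg/dL
CrCl = (140 − 83) × 72.2 / (72 × 3.213) × 0.85 = 4115.4 / 231.34 × 0.85 ≈ 15.1 mL/min
CrCl ≈ 15 mL/min → bracket < 20 mL/min → every 96 hours.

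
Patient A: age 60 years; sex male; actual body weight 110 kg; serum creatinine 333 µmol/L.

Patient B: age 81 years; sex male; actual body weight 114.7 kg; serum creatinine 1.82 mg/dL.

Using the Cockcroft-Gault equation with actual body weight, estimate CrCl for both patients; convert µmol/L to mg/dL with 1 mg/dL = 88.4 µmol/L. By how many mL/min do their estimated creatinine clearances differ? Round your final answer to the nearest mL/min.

19 mL/min

Patient A: SCr = 333 / 88.4 = 3.767 mg/dL
Patient A: CrCl = (140 − 60) × 110 / (72 × 3.767) = 8800.0 / 271.22 ≈ 32.4 mL/min
Patient B: CrCl = (140 − 81) × 114.7 / (72 × 1.82) = 6767.3 / 131.04 ≈ 51.6 mL/min
|32.4 − 51.6| = 19.2 mL/min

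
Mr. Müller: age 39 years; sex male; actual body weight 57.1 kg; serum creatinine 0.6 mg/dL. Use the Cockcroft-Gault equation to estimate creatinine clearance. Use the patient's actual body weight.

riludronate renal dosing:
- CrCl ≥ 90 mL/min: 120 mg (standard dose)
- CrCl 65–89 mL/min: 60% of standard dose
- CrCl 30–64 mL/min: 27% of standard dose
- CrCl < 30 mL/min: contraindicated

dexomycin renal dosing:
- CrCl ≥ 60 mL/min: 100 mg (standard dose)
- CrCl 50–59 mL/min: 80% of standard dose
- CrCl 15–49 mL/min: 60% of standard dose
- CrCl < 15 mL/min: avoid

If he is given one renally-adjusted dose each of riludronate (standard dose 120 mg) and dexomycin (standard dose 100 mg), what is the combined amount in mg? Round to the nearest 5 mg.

CrCl = (140 − 39) × 57.1 / (72 × 0.6) = 5767.1 / 43.20 ≈ 133.5 mL/min
CrCl ≈ 133 mL/min.
riludronate: ≥ 90 mL/min → 100% of 120 mg = 120 mg.
dexomycin: ≥ 60 mL/min → 100% of 100 mg = 100 mg.
Total = 120 + 100 = 220 mg.

220 mg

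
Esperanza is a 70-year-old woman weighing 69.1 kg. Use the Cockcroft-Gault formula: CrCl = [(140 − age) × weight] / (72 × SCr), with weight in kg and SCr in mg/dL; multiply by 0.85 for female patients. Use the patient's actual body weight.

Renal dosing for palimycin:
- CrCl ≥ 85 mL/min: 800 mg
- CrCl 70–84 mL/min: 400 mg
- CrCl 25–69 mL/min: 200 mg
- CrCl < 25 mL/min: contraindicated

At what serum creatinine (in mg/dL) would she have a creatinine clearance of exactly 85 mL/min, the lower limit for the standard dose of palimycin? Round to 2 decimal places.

Standard dose requires CrCl ≥ 85 mL/min.
Set (140 − 70) × 69.1 × 0.85 / (72 × SCr) = 85
SCr = (140 − 70) × 69.1 × 0.85 / (72 × 85) = 0.672 mg/dL

0.67 mg/dL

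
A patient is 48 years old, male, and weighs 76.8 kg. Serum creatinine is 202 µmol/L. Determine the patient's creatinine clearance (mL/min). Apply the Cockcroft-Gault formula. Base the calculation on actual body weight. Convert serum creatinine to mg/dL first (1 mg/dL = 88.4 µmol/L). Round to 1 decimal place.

42.9 mL/min

SCr = 202 / 88.4 = 2.285 mg/dL
CrCl = (140 − 48) × 76.8 / (72 × 2.285) = 7065.6 / 164.52 ≈ 42.9 mL/min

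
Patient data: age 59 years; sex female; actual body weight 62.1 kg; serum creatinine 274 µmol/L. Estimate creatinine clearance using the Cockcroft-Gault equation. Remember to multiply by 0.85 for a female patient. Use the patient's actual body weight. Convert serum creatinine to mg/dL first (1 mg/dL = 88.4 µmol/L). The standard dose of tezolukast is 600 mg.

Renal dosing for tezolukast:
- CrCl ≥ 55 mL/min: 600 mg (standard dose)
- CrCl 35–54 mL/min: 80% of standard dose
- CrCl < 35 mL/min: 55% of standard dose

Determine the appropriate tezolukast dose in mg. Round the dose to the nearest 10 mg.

330 mg

SCr = 274 / 88.4 = 3.1 mg/dL
CrCl = (140 − 59) × 62.1 / (72 × 3.1) × 0.85 = 5030.1 / 223.20 × 0.85 ≈ 19.2 mL/min
CrCl ≈ 19 mL/min → bracket < 35 mL/min.
55% of 600 mg = 330 mg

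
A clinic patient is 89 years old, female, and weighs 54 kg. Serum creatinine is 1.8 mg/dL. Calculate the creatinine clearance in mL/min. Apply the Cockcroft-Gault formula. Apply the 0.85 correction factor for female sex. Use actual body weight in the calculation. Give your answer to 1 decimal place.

18.1 mL/min

CrCl = (140 − 89) × 54 / (72 × 1.8) × 0.85 = 2754.0 / 129.60 × 0.85 ≈ 18.1 mL/min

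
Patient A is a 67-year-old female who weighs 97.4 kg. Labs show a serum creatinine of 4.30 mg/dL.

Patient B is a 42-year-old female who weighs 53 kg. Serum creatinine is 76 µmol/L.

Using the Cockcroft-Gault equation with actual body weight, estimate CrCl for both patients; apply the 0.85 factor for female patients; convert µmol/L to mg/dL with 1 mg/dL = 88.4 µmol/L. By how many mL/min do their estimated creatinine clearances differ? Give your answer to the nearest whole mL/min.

52 mL/min

Patient A: CrCl = (140 − 67) × 97.4 / (72 × 4.3) × 0.85 = 7110.2 / 309.60 × 0.85 ≈ 19.5 mL/min
Patient B: SCr = 76 / 88.4 = 0.86 mg/dL
Patient B: CrCl = (140 − 42) × 53 / (72 × 0.86) × 0.85 = 5194.0 / 61.92 × 0.85 ≈ 71.3 mL/min
|19.5 − 71.3| = 51.8 mL/min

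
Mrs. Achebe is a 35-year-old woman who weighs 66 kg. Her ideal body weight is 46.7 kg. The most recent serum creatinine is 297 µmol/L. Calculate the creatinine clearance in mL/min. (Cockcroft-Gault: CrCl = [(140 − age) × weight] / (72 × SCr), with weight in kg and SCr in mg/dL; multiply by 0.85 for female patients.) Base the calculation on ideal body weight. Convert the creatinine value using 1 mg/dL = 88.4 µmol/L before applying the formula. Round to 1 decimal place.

SCr = 297 / 88.4 = 3.36 mg/dL
CrCl = (140 − 35) × 46.7 / (72 × 3.36) × 0.85 = 4903.5 / 241.92 × 0.85 ≈ 17.2 mL/min

17.2 mL/min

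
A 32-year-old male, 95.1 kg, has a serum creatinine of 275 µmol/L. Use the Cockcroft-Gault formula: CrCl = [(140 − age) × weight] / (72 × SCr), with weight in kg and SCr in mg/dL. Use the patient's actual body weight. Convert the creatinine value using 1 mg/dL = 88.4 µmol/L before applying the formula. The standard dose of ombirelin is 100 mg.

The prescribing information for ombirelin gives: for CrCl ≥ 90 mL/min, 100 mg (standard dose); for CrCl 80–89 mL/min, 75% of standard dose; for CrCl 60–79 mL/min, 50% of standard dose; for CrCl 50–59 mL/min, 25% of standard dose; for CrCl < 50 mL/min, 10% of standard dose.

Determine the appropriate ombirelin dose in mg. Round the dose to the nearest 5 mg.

SCr = 275 / 88.4 = 3.111 mg/dL
CrCl = (140 − 32) × 95.1 / (72 × 3.111) = 10270.8 / 223.99 ≈ 45.9 mL/min
CrCl ≈ 46 mL/min → bracket < 50 mL/min.
10% of 100 mg = 10 mg

10 mg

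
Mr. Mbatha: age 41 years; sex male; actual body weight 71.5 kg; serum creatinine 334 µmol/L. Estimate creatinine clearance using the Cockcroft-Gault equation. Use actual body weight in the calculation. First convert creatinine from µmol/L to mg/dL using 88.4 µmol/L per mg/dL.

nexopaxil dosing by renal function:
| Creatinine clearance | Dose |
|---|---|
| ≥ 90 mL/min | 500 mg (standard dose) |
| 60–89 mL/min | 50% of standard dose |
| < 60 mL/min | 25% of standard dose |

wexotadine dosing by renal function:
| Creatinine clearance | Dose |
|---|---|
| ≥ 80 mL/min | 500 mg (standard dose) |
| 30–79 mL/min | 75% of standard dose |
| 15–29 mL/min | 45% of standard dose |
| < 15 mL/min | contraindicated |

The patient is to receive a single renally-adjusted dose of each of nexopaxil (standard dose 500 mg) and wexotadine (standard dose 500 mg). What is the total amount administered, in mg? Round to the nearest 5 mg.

350 mg

SCr = 334 / 88.4 = 3.778 mg/dL
CrCl = (140 − 41) × 71.5 / (72 × 3.778) = 7078.5 / 272.02 ≈ 26.0 mL/min
CrCl ≈ 26 mL/min.
nexopaxil: < 60 mL/min → 25% of 500 mg = 125 mg.
wexotadine: 15–29 mL/min → 45% of 500 mg = 225 mg.
Total = 125 + 225 = 350 mg.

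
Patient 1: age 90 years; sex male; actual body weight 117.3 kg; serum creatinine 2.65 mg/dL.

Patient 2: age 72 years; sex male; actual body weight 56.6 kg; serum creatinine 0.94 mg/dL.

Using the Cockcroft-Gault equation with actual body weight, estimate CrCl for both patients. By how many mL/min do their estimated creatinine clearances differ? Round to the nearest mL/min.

Patient 1: CrCl = (140 − 90) × 117.3 / (72 × 2.65) = 5865.0 / 190.80 ≈ 30.7 mL/min
Patient 2: CrCl = (140 − 72) × 56.6 / (72 × 0.94) = 3848.8 / 67.68 ≈ 56.9 mL/min
|30.7 − 56.9| = 26.2 mL/min

26 mL/min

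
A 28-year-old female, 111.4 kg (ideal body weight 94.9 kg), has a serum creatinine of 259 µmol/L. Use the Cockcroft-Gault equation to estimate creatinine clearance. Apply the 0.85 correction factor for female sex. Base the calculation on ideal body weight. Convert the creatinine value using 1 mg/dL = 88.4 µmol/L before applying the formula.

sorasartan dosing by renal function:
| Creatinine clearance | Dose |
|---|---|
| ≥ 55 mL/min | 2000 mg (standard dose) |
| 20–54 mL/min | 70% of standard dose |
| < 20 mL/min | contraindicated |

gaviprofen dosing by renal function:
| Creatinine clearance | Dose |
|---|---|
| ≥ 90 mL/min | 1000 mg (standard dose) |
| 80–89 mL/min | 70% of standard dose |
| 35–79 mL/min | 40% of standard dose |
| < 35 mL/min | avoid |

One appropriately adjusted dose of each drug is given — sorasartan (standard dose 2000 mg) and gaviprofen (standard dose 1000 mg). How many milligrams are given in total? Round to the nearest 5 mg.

SCr = 259 / 88.4 = 2.93 mg/dL
CrCl = (140 − 28) × 94.9 / (72 × 2.93) × 0.85 = 10628.8 / 210.96 × 0.85 ≈ 42.8 mL/min
CrCl ≈ 43 mL/min.
sorasartan: 20–54 mL/min → 70% of 2000 mg = 1400 mg.
gaviprofen: 35–79 mL/min → 40% of 1000 mg = 400 mg.
Total = 1400 + 400 = 1800 mg.

1800 mg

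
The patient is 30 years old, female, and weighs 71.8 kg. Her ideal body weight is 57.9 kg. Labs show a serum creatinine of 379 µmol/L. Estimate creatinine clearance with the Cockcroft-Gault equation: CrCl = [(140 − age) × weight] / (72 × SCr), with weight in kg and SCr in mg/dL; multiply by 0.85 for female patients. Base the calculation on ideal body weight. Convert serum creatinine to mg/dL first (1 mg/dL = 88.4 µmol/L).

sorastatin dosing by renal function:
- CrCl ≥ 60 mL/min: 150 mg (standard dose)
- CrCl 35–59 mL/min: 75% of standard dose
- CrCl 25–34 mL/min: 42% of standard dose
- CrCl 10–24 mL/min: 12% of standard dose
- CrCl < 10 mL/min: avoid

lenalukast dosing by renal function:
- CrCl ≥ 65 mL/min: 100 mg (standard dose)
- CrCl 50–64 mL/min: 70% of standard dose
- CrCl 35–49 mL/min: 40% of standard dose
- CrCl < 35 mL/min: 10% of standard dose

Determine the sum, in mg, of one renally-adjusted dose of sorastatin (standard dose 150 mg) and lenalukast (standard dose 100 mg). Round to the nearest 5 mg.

30 mg

SCr = 379 / 88.4 = 4.287 mg/dL
CrCl = (140 − 30) × 57.9 / (72 × 4.287) × 0.85 = 6369.0 / 308.66 × 0.85 ≈ 17.5 mL/min
CrCl ≈ 18 mL/min.
sorastatin: 10–24 mL/min → 12% of 150 mg = 18 mg.
lenalukast: < 35 mL/min → 10% of 100 mg = 10 mg.
Total = 18 + 10 = 28 mg.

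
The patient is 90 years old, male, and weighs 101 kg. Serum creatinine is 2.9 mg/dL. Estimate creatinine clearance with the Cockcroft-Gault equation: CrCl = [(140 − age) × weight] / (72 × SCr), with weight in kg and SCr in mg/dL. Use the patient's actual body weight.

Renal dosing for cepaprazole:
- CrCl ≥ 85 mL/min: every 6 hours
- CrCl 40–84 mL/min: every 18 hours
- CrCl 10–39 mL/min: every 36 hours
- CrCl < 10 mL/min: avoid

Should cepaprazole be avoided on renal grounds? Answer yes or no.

CrCl = (140 − 90) × 101 / (72 × 2.9) = 5050.0 / 208.80 ≈ 24.2 mL/min
CrCl ≈ 24 mL/min, which is ≥ 10 mL/min.

no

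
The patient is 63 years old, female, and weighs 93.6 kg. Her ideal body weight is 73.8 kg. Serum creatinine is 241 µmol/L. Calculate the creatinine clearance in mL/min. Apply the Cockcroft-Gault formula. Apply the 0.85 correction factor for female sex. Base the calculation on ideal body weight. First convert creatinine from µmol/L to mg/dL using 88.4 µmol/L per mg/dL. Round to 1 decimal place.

SCr = 241 / 88.4 = 2.726 mg/dL
CrCl = (140 − 63) × 73.8 / (72 × 2.726) × 0.85 = 5682.6 / 196.27 × 0.85 ≈ 24.6 mL/min

24.6 mL/min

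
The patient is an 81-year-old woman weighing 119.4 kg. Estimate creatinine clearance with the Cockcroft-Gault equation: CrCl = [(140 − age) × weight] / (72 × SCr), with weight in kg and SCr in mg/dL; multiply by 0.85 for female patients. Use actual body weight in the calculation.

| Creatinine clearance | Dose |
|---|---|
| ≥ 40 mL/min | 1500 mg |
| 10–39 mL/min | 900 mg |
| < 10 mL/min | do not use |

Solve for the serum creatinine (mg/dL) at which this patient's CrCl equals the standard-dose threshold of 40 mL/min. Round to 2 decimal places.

Standard dose requires CrCl ≥ 40 mL/min.
Set (140 − 81) × 119.4 × 0.85 / (72 × SCr) = 40
SCr = (140 − 81) × 119.4 × 0.85 / (72 × 40) = 2.079 mg/dL

2.08 mg/dL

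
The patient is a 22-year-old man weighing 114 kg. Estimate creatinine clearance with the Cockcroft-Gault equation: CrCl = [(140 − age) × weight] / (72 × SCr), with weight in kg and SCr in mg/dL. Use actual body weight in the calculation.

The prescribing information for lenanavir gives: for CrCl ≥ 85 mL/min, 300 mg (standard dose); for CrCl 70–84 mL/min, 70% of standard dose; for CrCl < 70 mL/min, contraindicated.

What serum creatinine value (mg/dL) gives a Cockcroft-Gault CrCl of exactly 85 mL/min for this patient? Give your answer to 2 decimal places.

2.20 mg/dL

Standard dose requires CrCl ≥ 85 mL/min.
Set (140 − 22) × 114 / (72 × SCr) = 85
SCr = (140 − 22) × 114 / (72 × 85) = 2.198 mg/dL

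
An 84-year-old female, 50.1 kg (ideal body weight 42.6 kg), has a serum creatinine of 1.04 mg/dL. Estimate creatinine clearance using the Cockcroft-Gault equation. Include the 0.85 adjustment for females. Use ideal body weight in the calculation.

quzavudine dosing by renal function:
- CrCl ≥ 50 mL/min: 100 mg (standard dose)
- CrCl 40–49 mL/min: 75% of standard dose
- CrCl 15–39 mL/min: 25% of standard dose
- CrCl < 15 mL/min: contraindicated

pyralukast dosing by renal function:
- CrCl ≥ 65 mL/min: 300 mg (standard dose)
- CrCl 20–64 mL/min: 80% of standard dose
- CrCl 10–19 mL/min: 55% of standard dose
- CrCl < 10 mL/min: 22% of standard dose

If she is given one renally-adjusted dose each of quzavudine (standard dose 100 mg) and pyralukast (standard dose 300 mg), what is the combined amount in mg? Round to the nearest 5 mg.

CrCl = (140 − 84) × 42.6 / (72 × 1.04) × 0.85 = 2385.6 / 74.88 × 0.85 ≈ 27.1 mL/min
CrCl ≈ 27 mL/min.
quzavudine: 15–39 mL/min → 25% of 100 mg = 25 mg.
pyralukast: 20–64 mL/min → 80% of 300 mg = 240 mg.
Total = 25 + 240 = 265 mg.

265 mg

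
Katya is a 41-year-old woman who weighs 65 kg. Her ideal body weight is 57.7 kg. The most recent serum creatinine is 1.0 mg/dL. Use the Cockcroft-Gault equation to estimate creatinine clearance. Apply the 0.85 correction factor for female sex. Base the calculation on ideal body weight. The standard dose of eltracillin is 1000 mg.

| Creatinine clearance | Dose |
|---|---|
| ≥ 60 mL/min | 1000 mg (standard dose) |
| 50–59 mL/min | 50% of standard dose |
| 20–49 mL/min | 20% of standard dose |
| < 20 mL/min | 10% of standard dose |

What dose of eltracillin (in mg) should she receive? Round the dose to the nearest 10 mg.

CrCl = (140 − 41) × 57.7 / (72 × 1) × 0.85 = 5712.3 / 72.00 × 0.85 ≈ 67.4 mL/min
CrCl ≈ 67 mL/min → bracket ≥ 60 mL/min.
100% of 1000 mg = 1000 mg

1000 mg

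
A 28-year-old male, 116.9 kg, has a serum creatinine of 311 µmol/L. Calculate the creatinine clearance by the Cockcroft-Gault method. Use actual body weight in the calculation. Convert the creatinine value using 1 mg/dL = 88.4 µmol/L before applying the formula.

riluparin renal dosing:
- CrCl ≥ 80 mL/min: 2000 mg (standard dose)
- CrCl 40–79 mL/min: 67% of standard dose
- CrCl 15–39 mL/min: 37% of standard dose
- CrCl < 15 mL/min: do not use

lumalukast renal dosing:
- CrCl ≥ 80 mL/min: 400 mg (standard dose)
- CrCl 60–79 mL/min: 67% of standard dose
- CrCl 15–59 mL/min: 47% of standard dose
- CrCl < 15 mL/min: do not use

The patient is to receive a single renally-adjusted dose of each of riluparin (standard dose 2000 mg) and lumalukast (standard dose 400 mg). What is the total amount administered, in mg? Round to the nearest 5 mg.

SCr = 311 / 88.4 = 3.518 mg/dL
CrCl = (140 − 28) × 116.9 / (72 × 3.518) = 13092.8 / 253.30 ≈ 51.7 mL/min
CrCl ≈ 52 mL/min.
riluparin: 40–79 mL/min → 67% of 2000 mg = 1340 mg.
lumalukast: 15–59 mL/min → 47% of 400 mg = 188 mg.
Total = 1340 + 188 = 1528 mg.

1530 mg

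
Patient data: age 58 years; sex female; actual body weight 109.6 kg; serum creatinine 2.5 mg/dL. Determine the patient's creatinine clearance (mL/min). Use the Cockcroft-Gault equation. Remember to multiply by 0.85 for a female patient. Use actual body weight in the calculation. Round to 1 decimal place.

42.4 mL/min

CrCl = (140 − 58) × 109.6 / (72 × 2.5) × 0.85 = 8987.2 / 180.00 × 0.85 ≈ 42.4 mL/min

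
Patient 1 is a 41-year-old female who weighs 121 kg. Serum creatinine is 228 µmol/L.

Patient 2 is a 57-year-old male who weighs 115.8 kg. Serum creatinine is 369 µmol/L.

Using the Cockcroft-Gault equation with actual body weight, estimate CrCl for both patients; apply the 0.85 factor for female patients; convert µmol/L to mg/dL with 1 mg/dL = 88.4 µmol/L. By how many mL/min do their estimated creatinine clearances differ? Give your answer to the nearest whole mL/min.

23 mL/min

Patient 1: SCr = 228 / 88.4 = 2.579 mg/dL
Patient 1: CrCl = (140 − 41) × 121 / (72 × 2.579) × 0.85 = 11979.0 / 185.69 × 0.85 ≈ 54.8 mL/min
Patient 2: SCr = 369 / 88.4 = 4.174 mg/dL
Patient 2: CrCl = (140 − 57) × 115.8 / (72 × 4.174) = 9611.4 / 300.53 ≈ 32.0 mL/min
|54.8 − 32.0| = 22.8 mL/min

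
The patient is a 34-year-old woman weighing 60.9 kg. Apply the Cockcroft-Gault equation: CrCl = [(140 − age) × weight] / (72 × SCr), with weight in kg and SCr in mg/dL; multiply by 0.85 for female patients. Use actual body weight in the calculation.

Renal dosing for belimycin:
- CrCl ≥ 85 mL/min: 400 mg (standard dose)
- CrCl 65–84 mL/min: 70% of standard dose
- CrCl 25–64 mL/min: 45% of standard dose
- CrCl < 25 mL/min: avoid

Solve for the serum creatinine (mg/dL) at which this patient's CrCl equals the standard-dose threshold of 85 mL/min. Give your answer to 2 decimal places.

Standard dose requires CrCl ≥ 85 mL/min.
Set (140 − 34) × 60.9 × 0.85 / (72 × SCr) = 85
SCr = (140 − 34) × 60.9 × 0.85 / (72 × 85) = 0.897 mg/dL

0.90 mg/dL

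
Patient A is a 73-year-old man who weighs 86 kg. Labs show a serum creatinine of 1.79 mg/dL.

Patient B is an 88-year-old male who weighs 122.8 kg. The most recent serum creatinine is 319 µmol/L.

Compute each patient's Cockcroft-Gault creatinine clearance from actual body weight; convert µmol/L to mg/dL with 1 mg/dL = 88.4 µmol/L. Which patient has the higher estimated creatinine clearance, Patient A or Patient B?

Patient A: CrCl = (140 − 73) × 86 / (72 × 1.79) = 5762.0 / 128.88 ≈ 44.7 mL/min
Patient B: SCr = 319 / 88.4 = 3.609 mg/dL
Patient B: CrCl = (140 − 88) × 122.8 / (72 × 3.609) = 6385.6 / 259.85 ≈ 24.6 mL/min
44.7 vs 24.6 mL/min → Patient A is higher.

Patient A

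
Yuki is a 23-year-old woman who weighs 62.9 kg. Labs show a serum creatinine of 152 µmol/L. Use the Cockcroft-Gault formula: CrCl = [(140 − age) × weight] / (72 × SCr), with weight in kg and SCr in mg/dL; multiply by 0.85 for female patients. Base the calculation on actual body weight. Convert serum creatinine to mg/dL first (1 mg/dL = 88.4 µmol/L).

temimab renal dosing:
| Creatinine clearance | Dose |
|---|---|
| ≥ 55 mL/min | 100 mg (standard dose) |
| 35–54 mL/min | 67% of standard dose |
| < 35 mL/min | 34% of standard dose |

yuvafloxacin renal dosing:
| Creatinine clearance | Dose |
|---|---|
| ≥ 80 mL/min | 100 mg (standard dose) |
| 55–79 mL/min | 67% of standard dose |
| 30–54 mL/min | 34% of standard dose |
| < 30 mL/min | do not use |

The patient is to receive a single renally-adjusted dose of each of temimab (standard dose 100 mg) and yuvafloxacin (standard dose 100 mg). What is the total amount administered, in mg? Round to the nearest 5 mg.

100 mg

SCr = 152 / 88.4 = 1.719 mg/dL
CrCl = (140 − 23) × 62.9 / (72 × 1.719) × 0.85 = 7359.3 / 123.77 × 0.85 ≈ 50.5 mL/min
CrCl ≈ 51 mL/min.
temimab: 35–54 mL/min → 67% of 100 mg = 67 mg.
yuvafloxacin: 30–54 mL/min → 34% of 100 mg = 34 mg.
Total = 67 + 34 = 101 mg.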